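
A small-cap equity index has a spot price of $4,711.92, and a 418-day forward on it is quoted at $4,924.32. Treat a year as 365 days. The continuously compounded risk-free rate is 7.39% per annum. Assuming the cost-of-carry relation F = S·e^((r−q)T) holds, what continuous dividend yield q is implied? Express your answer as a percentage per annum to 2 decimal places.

3.54%

From F = S·e^((r−q)T): (r − q) = ln(F/S)/T
ln(4924.32/4711.92) = ln(1.045077) = 0.044091
(r − q) = 0.044091 / (418/365) = 0.038501
q = r − ln(F/S)/T = 0.0739 − 0.038501 = 0.035399
q = 3.54%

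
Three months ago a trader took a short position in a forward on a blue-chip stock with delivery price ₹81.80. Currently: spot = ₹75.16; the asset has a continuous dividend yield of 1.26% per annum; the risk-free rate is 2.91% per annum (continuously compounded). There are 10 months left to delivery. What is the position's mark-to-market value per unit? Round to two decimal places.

₹5.47

Current fair forward for the remaining 10 months: F = S·e^((r − q)·T), (r − q) = 0.0291 − 0.0126 = 0.0165
F = 75.16 · e^(0.0165 × 10/12) = 75.16 × 1.013845 = 76.2006
Value of long forward = (F − K)·e^(−rT) = (76.2006 − 81.80) · e^(−0.0291·10/12)
= -5.5994 × 0.976042 = -5.47
Short position value = −(long value) = ₹5.47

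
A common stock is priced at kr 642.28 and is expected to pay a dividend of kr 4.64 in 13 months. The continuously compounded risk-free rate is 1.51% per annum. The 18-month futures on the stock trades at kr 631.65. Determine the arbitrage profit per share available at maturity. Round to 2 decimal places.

kr 20.67 per share

PV(dividends) I = 4.64·e^(−0.0151·13/12) = 4.5647
Fair futures F* = (S − I)·e^(rT) = (642.28 − 4.5647)·e^0.022650 = 637.7153 × 1.022908 = 652.3241
Market kr 631.65 < fair 652.3241: forward underpriced → reverse cash-and-carry (short the stock, invest proceeds at r, pay the dividends, go long the forward).
Profit at T = |F_mkt − F*| = |631.65 − 652.3241| = kr 20.67 per share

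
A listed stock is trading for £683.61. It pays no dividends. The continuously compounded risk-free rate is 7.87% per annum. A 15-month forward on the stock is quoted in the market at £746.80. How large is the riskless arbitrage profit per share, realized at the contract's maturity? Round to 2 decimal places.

Fair forward: F* = S·e^(carry·T), with carry = r = 0.0787
F* = 683.61 · e^(0.0787 × 15/12) = 683.61 · e^0.098375 = 683.61 × 1.103376 = £754.2789
Market £746.80 < fair £754.2789: forward underpriced → reverse cash-and-carry (short spot, go long the forward).
At maturity, profit = |F_mkt − F*| = |746.80 − 754.2789| = £7.48 per share

£7.48 per share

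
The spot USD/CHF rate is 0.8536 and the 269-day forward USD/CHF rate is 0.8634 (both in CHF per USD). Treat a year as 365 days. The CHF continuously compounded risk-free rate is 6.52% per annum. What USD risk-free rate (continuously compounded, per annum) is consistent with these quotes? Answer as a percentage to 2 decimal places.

F = S·e^((r_CHF − r_USD)T) ⇒ r_USD = r_CHF − ln(F/S)/T
ln(0.8634/0.8536) = 0.011415; /(269/365) = 0.015489
r_USD = 0.0652 − 0.015489 = 0.049711
r_USD = 4.97%

4.97%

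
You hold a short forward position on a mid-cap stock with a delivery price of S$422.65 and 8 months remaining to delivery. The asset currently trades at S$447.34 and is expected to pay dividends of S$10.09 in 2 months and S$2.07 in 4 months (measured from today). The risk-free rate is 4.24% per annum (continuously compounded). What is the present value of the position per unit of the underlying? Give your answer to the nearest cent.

PV(remaining dividends) I = 10.09·e^(−0.0424·2/12) + 2.07·e^(−0.0424·4/12) = 12.0599
Current forward F = (S − I)·e^(rT) = (447.34 − 12.0599)·e^(0.0424·8/12) = 435.2801 × 1.028670 = 447.7596
Value (long) = (F − K)·e^(−rT) = (447.7596 − 422.65) × 0.972129 = 24.4098
Short position value = −(long value) = -S$24.41

-S$24.41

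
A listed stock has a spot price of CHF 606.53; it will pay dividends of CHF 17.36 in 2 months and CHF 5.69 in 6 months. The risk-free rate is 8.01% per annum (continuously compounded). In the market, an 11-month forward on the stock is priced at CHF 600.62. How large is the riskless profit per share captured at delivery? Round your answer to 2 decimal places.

CHF 27.80 per share

PV(dividends) I = 17.36·e^(−0.0801·2/12) + 5.69·e^(−0.0801·6/12) = 22.5964
Fair forward F* = (S − I)·e^(rT) = (606.53 − 22.5964)·e^0.073425 = 583.9336 × 1.076188 = 628.4223
Market CHF 600.62 < fair 628.4223: forward underpriced → reverse cash-and-carry (short the stock, invest proceeds at r, pay the dividends, go long the forward).
Profit at T = |F_mkt − F*| = |600.62 − 628.4223| = CHF 27.80 per share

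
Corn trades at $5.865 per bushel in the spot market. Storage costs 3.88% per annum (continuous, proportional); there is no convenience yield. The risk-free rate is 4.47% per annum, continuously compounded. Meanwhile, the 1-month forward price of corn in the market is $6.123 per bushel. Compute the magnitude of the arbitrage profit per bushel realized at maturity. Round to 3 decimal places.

Fair forward: F* = S·e^(carry·T), with carry = (r + u) = 0.0447 + 0.0388 = 0.0835
F* = 5.865 · e^(0.0835 × 1/12) = 5.865 · e^0.006958 = 5.865 × 1.006982 = $5.9059
Market $6.123 > fair $5.9059: forward overpriced → cash-and-carry (buy spot, short the forward).
At maturity, profit = |F_mkt − F*| = |6.123 − 5.9059| = $0.217 per bushel

$0.217 per bushel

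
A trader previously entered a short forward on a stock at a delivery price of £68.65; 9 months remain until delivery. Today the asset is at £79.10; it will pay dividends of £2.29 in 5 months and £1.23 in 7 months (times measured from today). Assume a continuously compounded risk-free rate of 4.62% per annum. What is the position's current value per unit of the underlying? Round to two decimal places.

-£9.34

PV(remaining dividends) I = 2.29·e^(−0.0462·5/12) + 1.23·e^(−0.0462·7/12) = 3.4436
Current forward F = (S − I)·e^(rT) = (79.10 − 3.4436)·e^(0.0462·9/12) = 75.6564 × 1.035257 = 78.3238
Value (long) = (F − K)·e^(−rT) = (78.3238 − 68.65) × 0.965943 = 9.3443
Short position value = −(long value) = -£9.34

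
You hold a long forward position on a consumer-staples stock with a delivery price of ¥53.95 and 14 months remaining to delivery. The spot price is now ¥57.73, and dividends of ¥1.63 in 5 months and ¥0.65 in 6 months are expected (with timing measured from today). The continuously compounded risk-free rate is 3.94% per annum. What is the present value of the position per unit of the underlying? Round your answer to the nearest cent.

PV(remaining dividends) I = 1.63·e^(−0.0394·5/12) + 0.65·e^(−0.0394·6/12) = 2.2408
Current forward F = (S − I)·e^(rT) = (57.73 − 2.2408)·e^(0.0394·14/12) = 55.4892 × 1.047040 = 58.0994
Value (long) = (F − K)·e^(−rT) = (58.0994 − 53.95) × 0.955074 = 3.9630
Value = ¥3.96

¥3.96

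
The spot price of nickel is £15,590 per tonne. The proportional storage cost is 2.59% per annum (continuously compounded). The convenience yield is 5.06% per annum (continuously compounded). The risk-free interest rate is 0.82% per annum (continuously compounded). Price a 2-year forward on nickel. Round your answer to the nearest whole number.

Net carry = r + u − y = 0.0082 + 0.0259 − 0.0506 = -0.0165
F = S·e^((r+u−y)T) = 15590 · e^(-0.0165 × 2) = 15590 · e^-0.033000
= 15590 × 0.967539 = £15,084 per tonne

£15,084 per tonne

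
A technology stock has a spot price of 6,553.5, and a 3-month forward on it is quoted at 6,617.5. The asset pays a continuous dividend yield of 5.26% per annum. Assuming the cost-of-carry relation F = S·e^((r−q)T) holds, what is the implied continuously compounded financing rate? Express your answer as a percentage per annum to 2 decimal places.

9.15%

From F = S·e^((r−q)T): (r − q) = ln(F/S)/T
ln(6617.5/6553.5) = ln(1.009766) = 0.009719
(r − q) = 0.009719 / (3/12) = 0.038876
r = ln(F/S)/T + q = 0.038876 + 0.0526 = 0.091476
r = 9.15%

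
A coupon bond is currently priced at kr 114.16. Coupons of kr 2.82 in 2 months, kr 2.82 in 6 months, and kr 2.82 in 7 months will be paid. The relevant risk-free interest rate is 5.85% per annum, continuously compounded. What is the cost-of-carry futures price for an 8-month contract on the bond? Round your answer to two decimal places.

PV(coupons) I = 2.82·e^(−0.0585·2/12) + 2.82·e^(−0.0585·6/12) + 2.82·e^(−0.0585·7/12)
I = 2.7926 + 2.7387 + 2.7254 = 8.2567
F = (S − I)·e^(rT) = (114.16 − 8.2567) · e^(0.0585·8/12)
= 105.9033 · e^0.039000 = 105.9033 × 1.039770 = kr 110.12

kr 110.12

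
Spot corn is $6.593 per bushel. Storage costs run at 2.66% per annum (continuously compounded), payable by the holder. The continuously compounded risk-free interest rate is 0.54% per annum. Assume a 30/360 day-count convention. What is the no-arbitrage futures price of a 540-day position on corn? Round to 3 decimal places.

Net carry = r + u − y = 0.0054 + 0.0266 − 0.0000 = 0.0320
F = S·e^((r+u−y)T) = 6.593 · e^(0.0320 × 540/360) = 6.593 · e^0.048000
= 6.593 × 1.049171 = $6.917 per bushel

$6.917 per bushel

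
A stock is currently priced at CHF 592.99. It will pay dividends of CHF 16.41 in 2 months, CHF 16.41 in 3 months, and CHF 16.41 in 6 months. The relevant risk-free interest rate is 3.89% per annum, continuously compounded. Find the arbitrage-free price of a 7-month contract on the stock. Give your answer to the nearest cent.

CHF 556.83

PV(dividends) I = 16.41·e^(−0.0389·2/12) + 16.41·e^(−0.0389·3/12) + 16.41·e^(−0.0389·6/12)
I = 16.3040 + 16.2512 + 16.0939 = 48.6491
F = (S − I)·e^(rT) = (592.99 − 48.6491) · e^(0.0389·7/12)
= 544.3409 · e^0.022692 = 544.3409 × 1.022951 = CHF 556.83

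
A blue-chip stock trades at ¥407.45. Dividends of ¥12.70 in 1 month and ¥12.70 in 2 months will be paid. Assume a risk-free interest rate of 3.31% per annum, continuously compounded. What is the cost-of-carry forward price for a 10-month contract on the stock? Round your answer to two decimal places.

PV(dividends) I = 12.70·e^(−0.0331·1/12) + 12.70·e^(−0.0331·2/12)
I = 12.6650 + 12.6301 = 25.2951
F = (S − I)·e^(rT) = (407.45 − 25.2951) · e^(0.0331·10/12)
= 382.1549 · e^0.027583 = 382.1549 × 1.027967 = ¥392.84

¥392.84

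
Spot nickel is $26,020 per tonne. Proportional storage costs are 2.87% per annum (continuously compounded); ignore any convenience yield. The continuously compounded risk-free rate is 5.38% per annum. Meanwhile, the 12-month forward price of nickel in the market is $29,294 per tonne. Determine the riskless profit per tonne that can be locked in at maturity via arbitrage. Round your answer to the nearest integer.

$1036 per tonne

Fair forward: F* = S·e^(carry·T), with carry = (r + u) = 0.0538 + 0.0287 = 0.0825
F* = 26020 · e^(0.0825 × 12/12) = 26020 · e^0.082500 = 26020 × 1.085999 = $28257.6940
Market $29294 > fair $28257.6940: forward overpriced → cash-and-carry (buy spot, short the forward).
At maturity, profit = |F_mkt − F*| = |29294 − 28257.6940| = $1036 per tonne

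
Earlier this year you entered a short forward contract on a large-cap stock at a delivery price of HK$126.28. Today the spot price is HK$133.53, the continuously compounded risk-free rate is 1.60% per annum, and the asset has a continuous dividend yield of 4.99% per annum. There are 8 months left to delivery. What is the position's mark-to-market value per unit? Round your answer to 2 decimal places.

-HK$4.22

Current fair forward for the remaining 8 months: F = S·e^((r − q)·T), (r − q) = 0.0160 − 0.0499 = -0.0339
F = 133.53 · e^(-0.0339 × 8/12) = 133.53 × 0.977653 = 130.5460
Value of long forward = (F − K)·e^(−rT) = (130.5460 − 126.28) · e^(−0.0160·8/12)
= 4.2660 × 0.989390 = 4.22
Short position value = −(long value) = -HK$4.22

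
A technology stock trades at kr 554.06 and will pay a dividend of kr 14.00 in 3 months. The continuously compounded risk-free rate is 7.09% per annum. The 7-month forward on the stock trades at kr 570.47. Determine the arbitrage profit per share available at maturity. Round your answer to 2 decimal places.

kr 7.35 per share

PV(dividends) I = 14.00·e^(−0.0709·3/12) = 13.7540
Fair forward F* = (S − I)·e^(rT) = (554.06 − 13.7540)·e^0.041358 = 540.3060 × 1.042225 = 563.1204
Market kr 570.47 > fair 563.1204: forward overpriced → cash-and-carry (borrow at r, buy the stock and collect the dividends, short the forward).
Profit at T = |F_mkt − F*| = |570.47 − 563.1204| = kr 7.35 per share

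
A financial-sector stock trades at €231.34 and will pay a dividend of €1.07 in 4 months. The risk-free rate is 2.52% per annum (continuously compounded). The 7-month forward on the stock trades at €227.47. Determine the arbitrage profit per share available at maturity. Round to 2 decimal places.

PV(dividends) I = 1.07·e^(−0.0252·4/12) = 1.0610
Fair forward F* = (S − I)·e^(rT) = (231.34 − 1.0610)·e^0.014700 = 230.2790 × 1.014809 = 233.6892
Market €227.47 < fair 233.6892: forward underpriced → reverse cash-and-carry (short the stock, invest proceeds at r, pay the dividends, go long the forward).
Profit at T = |F_mkt − F*| = |227.47 − 233.6892| = €6.22 per share

€6.22 per share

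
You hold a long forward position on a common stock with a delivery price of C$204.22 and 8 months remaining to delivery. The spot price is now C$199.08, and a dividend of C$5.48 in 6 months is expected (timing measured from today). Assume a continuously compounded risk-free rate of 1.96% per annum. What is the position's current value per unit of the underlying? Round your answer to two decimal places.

-C$7.92

PV(remaining dividends) I = 5.48·e^(−0.0196·6/12) = 5.4266
Current forward F = (S − I)·e^(rT) = (199.08 − 5.4266)·e^(0.0196·8/12) = 193.6534 × 1.013152 = 196.2003
Value (long) = (F − K)·e^(−rT) = (196.2003 − 204.22) × 0.987018 = -7.9156
Value = -C$7.92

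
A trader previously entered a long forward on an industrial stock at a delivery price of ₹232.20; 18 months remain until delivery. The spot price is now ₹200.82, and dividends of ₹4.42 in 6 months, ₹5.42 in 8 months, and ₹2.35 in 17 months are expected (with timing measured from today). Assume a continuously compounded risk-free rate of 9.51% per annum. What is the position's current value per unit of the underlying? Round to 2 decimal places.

-₹11.87

PV(remaining dividends) I = 4.42·e^(−0.0951·6/12) + 5.42·e^(−0.0951·8/12) + 2.35·e^(−0.0951·17/12) = 11.3556
Current forward F = (S − I)·e^(rT) = (200.82 − 11.3556)·e^(0.0951·18/12) = 189.4644 × 1.153326 = 218.5142
Value (long) = (F − K)·e^(−rT) = (218.5142 − 232.20) × 0.867057 = -11.8664
Value = -₹11.87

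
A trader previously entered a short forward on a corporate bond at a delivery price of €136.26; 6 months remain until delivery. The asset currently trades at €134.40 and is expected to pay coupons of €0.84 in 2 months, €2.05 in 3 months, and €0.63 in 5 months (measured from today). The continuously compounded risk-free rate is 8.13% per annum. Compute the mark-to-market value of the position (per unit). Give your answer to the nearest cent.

-€0.12

PV(remaining coupons) I = 0.84·e^(−0.0813·2/12) + 2.05·e^(−0.0813·3/12) + 0.63·e^(−0.0813·5/12) = 3.4465
Current forward F = (S − I)·e^(rT) = (134.40 − 3.4465)·e^(0.0813·6/12) = 130.9535 × 1.041488 = 136.3865
Value (long) = (F − K)·e^(−rT) = (136.3865 − 136.26) × 0.960165 = 0.1215
Short position value = −(long value) = -€0.12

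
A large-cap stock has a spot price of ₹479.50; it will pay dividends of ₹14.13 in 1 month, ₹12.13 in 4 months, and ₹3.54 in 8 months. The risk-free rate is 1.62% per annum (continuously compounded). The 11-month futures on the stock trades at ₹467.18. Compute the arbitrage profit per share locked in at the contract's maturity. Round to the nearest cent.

₹10.63 per share

PV(dividends) I = 14.13·e^(−0.0162·1/12) + 12.13·e^(−0.0162·4/12) + 3.54·e^(−0.0162·8/12) = 29.6776
Fair futures F* = (S − I)·e^(rT) = (479.50 − 29.6776)·e^0.014850 = 449.8224 × 1.014961 = 456.5522
Market ₹467.18 > fair 456.5522: forward overpriced → cash-and-carry (borrow at r, buy the stock and collect the dividends, short the forward).
Profit at T = |F_mkt − F*| = |467.18 − 456.5522| = ₹10.63 per share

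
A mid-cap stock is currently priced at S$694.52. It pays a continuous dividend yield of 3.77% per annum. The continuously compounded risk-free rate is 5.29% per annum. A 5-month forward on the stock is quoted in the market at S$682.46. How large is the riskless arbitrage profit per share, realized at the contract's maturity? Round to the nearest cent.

S$16.47 per share

Fair forward: F* = S·e^(carry·T), with carry = (r − q) = 0.0529 − 0.0377 = 0.0152
F* = 694.52 · e^(0.0152 × 5/12) = 694.52 · e^0.006333 = 694.52 × 1.006353 = S$698.9323
Market S$682.46 < fair S$698.9323: forward underpriced → reverse cash-and-carry (short spot, go long the forward).
At maturity, profit = |F_mkt − F*| = |682.46 − 698.9323| = S$16.47 per share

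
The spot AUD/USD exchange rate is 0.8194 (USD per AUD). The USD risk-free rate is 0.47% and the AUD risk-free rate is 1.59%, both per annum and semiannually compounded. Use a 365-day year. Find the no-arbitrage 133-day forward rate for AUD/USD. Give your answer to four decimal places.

0.8161

By covered interest parity, F = S · (1+r_USD/2)^(2T) / (1+r_AUD/2)^(2T)
= 0.8194 × 1.001712 / 1.005787 = 0.8194 × 0.995948
F = 0.8161 USD per AUD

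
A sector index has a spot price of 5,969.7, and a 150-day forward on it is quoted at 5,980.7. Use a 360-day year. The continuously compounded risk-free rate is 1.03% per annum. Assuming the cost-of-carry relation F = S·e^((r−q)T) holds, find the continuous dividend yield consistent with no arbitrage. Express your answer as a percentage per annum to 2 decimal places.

From F = S·e^((r−q)T): (r − q) = ln(F/S)/T
ln(5980.7/5969.7) = ln(1.001843) = 0.001841
(r − q) = 0.001841 / (150/360) = 0.004418
q = r − ln(F/S)/T = 0.0103 − 0.004418 = 0.005882
q = 0.59%

0.59%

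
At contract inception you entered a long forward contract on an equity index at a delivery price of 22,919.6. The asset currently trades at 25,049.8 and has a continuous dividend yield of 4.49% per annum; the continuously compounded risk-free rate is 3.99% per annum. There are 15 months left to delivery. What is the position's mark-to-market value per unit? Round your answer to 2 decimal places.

Current fair forward for the remaining 15 months: F = S·e^((r − q)·T), (r − q) = 0.0399 − 0.0449 = -0.0050
F = 25049.8 · e^(-0.0050 × 15/12) = 25049.8 × 0.99376949 = 24893.7270
Value of long forward = (F − K)·e^(−rT) = (24893.7270 − 22919.6) · e^(−0.0399·15/12)
= 1974.1270 × 0.95134834 = 1878.08

1878.08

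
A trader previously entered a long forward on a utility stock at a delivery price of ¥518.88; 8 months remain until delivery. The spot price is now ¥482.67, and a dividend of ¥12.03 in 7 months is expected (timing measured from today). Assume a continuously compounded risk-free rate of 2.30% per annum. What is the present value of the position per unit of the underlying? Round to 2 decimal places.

PV(remaining dividends) I = 12.03·e^(−0.0230·7/12) = 11.8697
Current forward F = (S − I)·e^(rT) = (482.67 − 11.8697)·e^(0.0230·8/12) = 470.8003 × 1.015451 = 478.0746
Value (long) = (F − K)·e^(−rT) = (478.0746 − 518.88) × 0.984784 = -40.1845
Value = -¥40.18

-¥40.18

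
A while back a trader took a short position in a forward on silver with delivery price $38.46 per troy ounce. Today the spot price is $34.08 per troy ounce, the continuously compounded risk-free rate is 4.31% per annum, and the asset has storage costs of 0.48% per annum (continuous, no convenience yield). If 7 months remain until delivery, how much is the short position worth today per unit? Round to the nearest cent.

Current fair forward for the remaining 7 months: F = S·e^((r + u)·T), (r + u) = 0.0431 + 0.0048 = 0.0479
F = 34.08 · e^(0.0479 × 7/12) = 34.08 × 1.028336 = 35.0457
Value of long forward = (F − K)·e^(−rT) = (35.0457 − 38.46) · e^(−0.0431·7/12)
= -3.4143 × 0.975172 = -3.33
Short position value = −(long value) = $3.33

$3.33 per troy ounce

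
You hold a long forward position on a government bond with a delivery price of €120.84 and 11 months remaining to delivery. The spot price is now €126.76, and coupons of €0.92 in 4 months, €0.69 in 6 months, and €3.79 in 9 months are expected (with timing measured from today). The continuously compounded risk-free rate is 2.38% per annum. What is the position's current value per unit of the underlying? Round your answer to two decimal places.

PV(remaining coupons) I = 0.92·e^(−0.0238·4/12) + 0.69·e^(−0.0238·6/12) + 3.79·e^(−0.0238·9/12) = 5.3175
Current forward F = (S − I)·e^(rT) = (126.76 − 5.3175)·e^(0.0238·11/12) = 121.4425 × 1.022056 = 124.1210
Value (long) = (F − K)·e^(−rT) = (124.1210 − 120.84) × 0.978420 = 3.2102
Value = €3.21

€3.21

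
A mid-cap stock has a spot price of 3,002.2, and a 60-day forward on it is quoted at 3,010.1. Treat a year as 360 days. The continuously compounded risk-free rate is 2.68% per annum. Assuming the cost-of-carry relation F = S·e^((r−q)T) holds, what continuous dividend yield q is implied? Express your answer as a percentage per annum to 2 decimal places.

1.10%

From F = S·e^((r−q)T): (r − q) = ln(F/S)/T
ln(3010.1/3002.2) = ln(1.002631) = 0.002628
(r − q) = 0.002628 / (60/360) = 0.015768
q = r − ln(F/S)/T = 0.0268 − 0.015768 = 0.011032
q = 1.10%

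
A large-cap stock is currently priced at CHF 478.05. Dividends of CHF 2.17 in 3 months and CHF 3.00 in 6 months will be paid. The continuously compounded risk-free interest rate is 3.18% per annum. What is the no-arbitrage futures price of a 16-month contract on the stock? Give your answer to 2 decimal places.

CHF 493.43

PV(dividends) I = 2.17·e^(−0.0318·3/12) + 3.00·e^(−0.0318·6/12)
I = 2.1528 + 2.9527 = 5.1055
F = (S − I)·e^(rT) = (478.05 − 5.1055) · e^(0.0318·16/12)
= 472.9445 · e^0.042400 = 472.9445 × 1.043312 = CHF 493.43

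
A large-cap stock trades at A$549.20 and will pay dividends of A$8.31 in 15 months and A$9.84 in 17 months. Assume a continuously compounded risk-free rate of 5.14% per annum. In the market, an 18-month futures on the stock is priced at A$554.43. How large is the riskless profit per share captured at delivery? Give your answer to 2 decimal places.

A$20.49 per share

PV(dividends) I = 8.31·e^(−0.0514·15/12) + 9.84·e^(−0.0514·17/12) = 16.9418
Fair futures F* = (S − I)·e^(rT) = (549.20 − 16.9418)·e^0.077100 = 532.2582 × 1.080150 = 574.9187
Market A$554.43 < fair 574.9187: forward underpriced → reverse cash-and-carry (short the stock, invest proceeds at r, pay the dividends, go long the forward).
Profit at T = |F_mkt − F*| = |554.43 − 574.9187| = A$20.49 per share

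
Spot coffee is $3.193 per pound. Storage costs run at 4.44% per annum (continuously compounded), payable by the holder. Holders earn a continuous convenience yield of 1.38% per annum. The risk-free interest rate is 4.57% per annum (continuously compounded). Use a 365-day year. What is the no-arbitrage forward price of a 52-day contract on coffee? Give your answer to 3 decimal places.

$3.228 per pound

Net carry = r + u − y = 0.0457 + 0.0444 − 0.0138 = 0.0763
F = S·e^((r+u−y)T) = 3.193 · e^(0.0763 × 52/365) = 3.193 · e^0.010870
= 3.193 × 1.010929 = $3.228 per pound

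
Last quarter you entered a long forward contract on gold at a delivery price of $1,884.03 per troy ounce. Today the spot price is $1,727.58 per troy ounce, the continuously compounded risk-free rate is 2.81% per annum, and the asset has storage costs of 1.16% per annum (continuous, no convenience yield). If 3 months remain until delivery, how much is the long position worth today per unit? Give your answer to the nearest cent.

Current fair forward for the remaining 3 months: F = S·e^((r + u)·T), (r + u) = 0.0281 + 0.0116 = 0.0397
F = 1727.58 · e^(0.0397 × 3/12) = 1727.58 × 1.00997442 = 1744.8116
Value of long forward = (F − K)·e^(−rT) = (1744.8116 − 1884.03) · e^(−0.0281·3/12)
= -139.2184 × 0.99299962 = -138.24

-$138.24 per troy ounce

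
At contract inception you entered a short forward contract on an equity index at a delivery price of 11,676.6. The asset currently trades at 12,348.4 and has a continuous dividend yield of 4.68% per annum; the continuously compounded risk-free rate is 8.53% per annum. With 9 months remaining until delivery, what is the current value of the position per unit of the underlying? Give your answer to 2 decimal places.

-969.51

Current fair forward for the remaining 9 months: F = S·e^((r − q)·T), (r − q) = 0.0853 − 0.0468 = 0.0385
F = 12348.4 · e^(0.0385 × 9/12) = 12348.4 × 1.02929592 = 12710.1577
Value of long forward = (F − K)·e^(−rT) = (12710.1577 − 11676.6) · e^(−0.0853·9/12)
= 1033.5577 × 0.93802845 = 969.51
Short position value = −(long value) = -969.51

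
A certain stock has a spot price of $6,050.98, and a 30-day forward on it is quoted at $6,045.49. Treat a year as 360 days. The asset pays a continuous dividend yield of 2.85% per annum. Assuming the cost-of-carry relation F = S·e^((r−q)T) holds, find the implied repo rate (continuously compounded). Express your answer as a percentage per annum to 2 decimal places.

1.76%

From F = S·e^((r−q)T): (r − q) = ln(F/S)/T
ln(6045.49/6050.98) = ln(0.999093) = -0.000907
(r − q) = -0.000907 / (30/360) = -0.010884
r = ln(F/S)/T + q = -0.010884 + 0.0285 = 0.017616
r = 1.76%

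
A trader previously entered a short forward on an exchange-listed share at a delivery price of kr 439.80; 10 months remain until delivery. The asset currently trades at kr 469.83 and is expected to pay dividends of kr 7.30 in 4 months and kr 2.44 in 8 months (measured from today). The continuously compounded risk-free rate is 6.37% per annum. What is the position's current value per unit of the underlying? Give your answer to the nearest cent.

-kr 43.28

PV(remaining dividends) I = 7.30·e^(−0.0637·4/12) + 2.44·e^(−0.0637·8/12) = 9.4852
Current forward F = (S − I)·e^(rT) = (469.83 − 9.4852)·e^(0.0637·10/12) = 460.3448 × 1.054518 = 485.4419
Value (long) = (F − K)·e^(−rT) = (485.4419 − 439.80) × 0.948301 = 43.2823
Short position value = −(long value) = -kr 43.28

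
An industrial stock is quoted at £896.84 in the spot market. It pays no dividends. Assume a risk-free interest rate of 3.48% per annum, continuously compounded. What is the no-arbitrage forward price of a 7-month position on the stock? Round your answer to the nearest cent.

F = S·e^(rT) = 896.84 · e^(0.0348 × 7/12)
= 896.84 · e^0.020300 = 896.84 × 1.020507
F = £915.23

£915.23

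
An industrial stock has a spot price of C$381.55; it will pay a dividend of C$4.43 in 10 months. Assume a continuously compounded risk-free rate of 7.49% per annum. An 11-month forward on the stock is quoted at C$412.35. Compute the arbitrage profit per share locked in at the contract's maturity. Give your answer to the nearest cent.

PV(dividends) I = 4.43·e^(−0.0749·10/12) = 4.1619
Fair forward F* = (S − I)·e^(rT) = (381.55 − 4.1619)·e^0.068658 = 377.3881 × 1.071070 = 404.2091
Market C$412.35 > fair 404.2091: forward overpriced → cash-and-carry (borrow at r, buy the stock and collect the dividends, short the forward).
Profit at T = |F_mkt − F*| = |412.35 − 404.2091| = C$8.14 per share

C$8.14 per share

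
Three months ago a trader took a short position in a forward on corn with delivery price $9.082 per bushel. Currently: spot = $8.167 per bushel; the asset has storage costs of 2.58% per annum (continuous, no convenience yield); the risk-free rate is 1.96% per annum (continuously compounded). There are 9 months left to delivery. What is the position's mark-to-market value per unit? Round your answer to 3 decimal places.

$0.623 per bushel

Current fair forward for the remaining 9 months: F = S·e^((r + u)·T), (r + u) = 0.0196 + 0.0258 = 0.0454
F = 8.167 · e^(0.0454 × 9/12) = 8.167 × 1.034636 = 8.4499
Value of long forward = (F − K)·e^(−rT) = (8.4499 − 9.082) · e^(−0.0196·9/12)
= -0.6321 × 0.985408 = -0.623
Short position value = −(long value) = $0.623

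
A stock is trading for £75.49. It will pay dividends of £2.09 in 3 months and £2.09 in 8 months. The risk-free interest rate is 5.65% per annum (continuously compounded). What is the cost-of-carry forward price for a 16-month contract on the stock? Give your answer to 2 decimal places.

£77.00

PV(dividends) I = 2.09·e^(−0.0565·3/12) + 2.09·e^(−0.0565·8/12)
I = 2.0607 + 2.0127 = 4.0734
F = (S − I)·e^(rT) = (75.49 − 4.0734) · e^(0.0565·16/12)
= 71.4166 · e^0.075333 = 71.4166 × 1.078243 = £77.00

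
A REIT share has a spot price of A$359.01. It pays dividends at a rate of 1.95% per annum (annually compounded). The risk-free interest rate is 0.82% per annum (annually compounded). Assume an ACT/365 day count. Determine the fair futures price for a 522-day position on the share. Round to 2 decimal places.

F = S · (1+r)^T / (1+q)^T
= 359.01 × 1.011748 / 1.028004 = 359.01 × 0.984187
F = A$353.33

A$353.33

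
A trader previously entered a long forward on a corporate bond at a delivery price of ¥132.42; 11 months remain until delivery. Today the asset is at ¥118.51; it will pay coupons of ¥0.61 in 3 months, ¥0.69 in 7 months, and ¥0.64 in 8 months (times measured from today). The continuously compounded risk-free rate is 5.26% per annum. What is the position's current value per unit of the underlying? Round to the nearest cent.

-¥9.57

PV(remaining coupons) I = 0.61·e^(−0.0526·3/12) + 0.69·e^(−0.0526·7/12) + 0.64·e^(−0.0526·8/12) = 1.8891
Current forward F = (S − I)·e^(rT) = (118.51 − 1.8891)·e^(0.0526·11/12) = 116.6209 × 1.049398 = 122.3817
Value (long) = (F − K)·e^(−rT) = (122.3817 − 132.42) × 0.952927 = -9.5658
Value = -¥9.57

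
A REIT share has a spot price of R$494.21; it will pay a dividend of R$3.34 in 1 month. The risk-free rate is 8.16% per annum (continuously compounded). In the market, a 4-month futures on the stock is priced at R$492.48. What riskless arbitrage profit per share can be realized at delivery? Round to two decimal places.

PV(dividends) I = 3.34·e^(−0.0816·1/12) = 3.3174
Fair futures F* = (S − I)·e^(rT) = (494.21 − 3.3174)·e^0.027200 = 490.8926 × 1.027573 = 504.4280
Market R$492.48 < fair 504.4280: forward underpriced → reverse cash-and-carry (short the stock, invest proceeds at r, pay the dividends, go long the forward).
Profit at T = |F_mkt − F*| = |492.48 − 504.4280| = R$11.95 per share

R$11.95 per share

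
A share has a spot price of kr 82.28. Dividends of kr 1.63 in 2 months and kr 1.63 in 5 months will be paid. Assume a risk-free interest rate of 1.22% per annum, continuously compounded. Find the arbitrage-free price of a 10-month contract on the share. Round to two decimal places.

PV(dividends) I = 1.63·e^(−0.0122·2/12) + 1.63·e^(−0.0122·5/12)
I = 1.6267 + 1.6217 = 3.2484
F = (S − I)·e^(rT) = (82.28 − 3.2484) · e^(0.0122·10/12)
= 79.0316 · e^0.010167 = 79.0316 × 1.010219 = kr 79.84

kr 79.84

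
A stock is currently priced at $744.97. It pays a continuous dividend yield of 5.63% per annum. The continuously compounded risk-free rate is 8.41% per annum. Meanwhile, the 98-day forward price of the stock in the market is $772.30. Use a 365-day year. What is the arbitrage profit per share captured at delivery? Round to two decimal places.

Fair forward: F* = S·e^(carry·T), with carry = (r − q) = 0.0841 − 0.0563 = 0.0278
F* = 744.97 · e^(0.0278 × 98/365) = 744.97 · e^0.007464 = 744.97 × 1.007492 = $750.5513
Market $772.30 > fair $750.5513: forward overpriced → cash-and-carry (buy spot, short the forward).
At maturity, profit = |F_mkt − F*| = |772.30 − 750.5513| = $21.75 per share

$21.75 per share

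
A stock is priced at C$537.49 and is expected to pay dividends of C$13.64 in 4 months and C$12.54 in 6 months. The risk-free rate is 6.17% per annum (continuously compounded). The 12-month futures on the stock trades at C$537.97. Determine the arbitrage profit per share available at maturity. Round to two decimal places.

C$6.58 per share

PV(dividends) I = 13.64·e^(−0.0617·4/12) + 12.54·e^(−0.0617·6/12) = 25.5214
Fair futures F* = (S − I)·e^(rT) = (537.49 − 25.5214)·e^0.061700 = 511.9686 × 1.063643 = 544.5518
Market C$537.97 < fair 544.5518: forward underpriced → reverse cash-and-carry (short the stock, invest proceeds at r, pay the dividends, go long the forward).
Profit at T = |F_mkt − F*| = |537.97 − 544.5518| = C$6.58 per share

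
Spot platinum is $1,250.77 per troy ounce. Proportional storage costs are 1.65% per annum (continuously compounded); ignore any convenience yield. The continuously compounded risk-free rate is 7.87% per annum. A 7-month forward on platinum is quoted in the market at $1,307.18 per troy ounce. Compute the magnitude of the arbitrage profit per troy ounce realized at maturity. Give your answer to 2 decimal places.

$15.01 per troy ounce

Fair forward: F* = S·e^(carry·T), with carry = (r + u) = 0.0787 + 0.0165 = 0.0952
F* = 1250.77 · e^(0.0952 × 7/12) = 1250.77 · e^0.05553333 = 1250.77 × 1.05710425 = $1322.1943
Market $1307.18 < fair $1322.1943: forward underpriced → reverse cash-and-carry (short spot, go long the forward).
At maturity, profit = |F_mkt − F*| = |1307.18 − 1322.1943| = $15.01 per troy ounce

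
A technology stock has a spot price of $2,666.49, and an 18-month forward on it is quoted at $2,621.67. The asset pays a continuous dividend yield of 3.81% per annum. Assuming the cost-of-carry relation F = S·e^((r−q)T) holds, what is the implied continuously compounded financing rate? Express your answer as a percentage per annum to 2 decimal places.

2.68%

From F = S·e^((r−q)T): (r − q) = ln(F/S)/T
ln(2621.67/2666.49) = ln(0.983191) = -0.016952
(r − q) = -0.016952 / (18/12) = -0.011301
r = ln(F/S)/T + q = -0.011301 + 0.0381 = 0.026799
r = 2.68%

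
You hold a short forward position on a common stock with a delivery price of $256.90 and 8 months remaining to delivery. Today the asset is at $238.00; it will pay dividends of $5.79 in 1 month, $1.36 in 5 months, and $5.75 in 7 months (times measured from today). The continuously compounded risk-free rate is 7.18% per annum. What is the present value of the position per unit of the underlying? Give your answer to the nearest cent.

$19.48

PV(remaining dividends) I = 5.79·e^(−0.0718·1/12) + 1.36·e^(−0.0718·5/12) + 5.75·e^(−0.0718·7/12) = 12.5895
Current forward F = (S − I)·e^(rT) = (238.00 − 12.5895)·e^(0.0718·8/12) = 225.4105 × 1.049031 = 236.4626
Value (long) = (F − K)·e^(−rT) = (236.4626 − 256.90) × 0.953261 = -19.4822
Short position value = −(long value) = $19.48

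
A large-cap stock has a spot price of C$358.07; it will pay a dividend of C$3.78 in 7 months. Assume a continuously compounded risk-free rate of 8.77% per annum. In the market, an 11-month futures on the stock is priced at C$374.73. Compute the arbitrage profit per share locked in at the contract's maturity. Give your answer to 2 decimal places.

C$9.42 per share

PV(dividends) I = 3.78·e^(−0.0877·7/12) = 3.5915
Fair futures F* = (S − I)·e^(rT) = (358.07 − 3.5915)·e^0.080392 = 354.4785 × 1.083712 = 384.1526
Market C$374.73 < fair 384.1526: forward underpriced → reverse cash-and-carry (short the stock, invest proceeds at r, pay the dividends, go long the forward).
Profit at T = |F_mkt − F*| = |374.73 − 384.1526| = C$9.42 per share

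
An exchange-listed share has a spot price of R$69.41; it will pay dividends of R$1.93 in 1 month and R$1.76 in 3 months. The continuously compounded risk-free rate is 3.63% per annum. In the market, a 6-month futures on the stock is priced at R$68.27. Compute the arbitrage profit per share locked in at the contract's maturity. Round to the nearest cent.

R$1.32 per share

PV(dividends) I = 1.93·e^(−0.0363·1/12) + 1.76·e^(−0.0363·3/12) = 3.6683
Fair futures F* = (S − I)·e^(rT) = (69.41 − 3.6683)·e^0.018150 = 65.7417 × 1.018316 = 66.9458
Market R$68.27 > fair 66.9458: forward overpriced → cash-and-carry (borrow at r, buy the stock and collect the dividends, short the forward).
Profit at T = |F_mkt − F*| = |68.27 − 66.9458| = R$1.32 per share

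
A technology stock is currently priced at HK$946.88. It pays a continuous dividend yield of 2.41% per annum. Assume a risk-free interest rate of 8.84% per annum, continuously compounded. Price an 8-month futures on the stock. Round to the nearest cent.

F = S·e^((r − q)T) = 946.88 · e^((0.0884 − 0.0241) × 8/12)
= 946.88 · e^0.042867 = 946.88 × 1.043799
F = HK$988.35

HK$988.35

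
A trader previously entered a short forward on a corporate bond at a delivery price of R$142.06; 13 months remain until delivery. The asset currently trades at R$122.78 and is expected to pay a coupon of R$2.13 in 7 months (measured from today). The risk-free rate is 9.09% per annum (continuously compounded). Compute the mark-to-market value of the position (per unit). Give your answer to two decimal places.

PV(remaining coupons) I = 2.13·e^(−0.0909·7/12) = 2.0200
Current forward F = (S − I)·e^(rT) = (122.78 − 2.0200)·e^(0.0909·13/12) = 120.7600 × 1.103487 = 133.2571
Value (long) = (F − K)·e^(−rT) = (133.2571 − 142.06) × 0.906218 = -7.9773
Short position value = −(long value) = R$7.98

R$7.98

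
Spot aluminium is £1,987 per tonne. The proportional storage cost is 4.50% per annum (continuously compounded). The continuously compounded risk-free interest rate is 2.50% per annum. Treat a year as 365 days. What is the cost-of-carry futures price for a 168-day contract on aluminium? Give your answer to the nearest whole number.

£2,052 per tonne

Net carry = r + u − y = 0.0250 + 0.0450 − 0.0000 = 0.0700
F = S·e^((r+u−y)T) = 1987 · e^(0.0700 × 168/365) = 1987 · e^0.032219
= 1987 × 1.032744 = £2,052 per tonne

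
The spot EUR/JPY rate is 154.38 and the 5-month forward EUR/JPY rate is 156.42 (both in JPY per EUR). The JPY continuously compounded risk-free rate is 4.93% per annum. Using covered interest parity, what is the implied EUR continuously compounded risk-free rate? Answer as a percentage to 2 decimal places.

1.78%

F = S·e^((r_JPY − r_EUR)T) ⇒ r_EUR = r_JPY − ln(F/S)/T
ln(156.42/154.38) = 0.013128; /(5/12) = 0.031507
r_EUR = 0.0493 − 0.031507 = 0.017793
r_EUR = 1.78%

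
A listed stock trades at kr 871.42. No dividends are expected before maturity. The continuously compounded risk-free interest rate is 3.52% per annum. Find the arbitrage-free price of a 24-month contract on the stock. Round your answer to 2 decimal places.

kr 934.98

F = S·e^(rT) = 871.42 · e^(0.0352 × 24/12)
= 871.42 · e^0.070400 = 871.42 × 1.072937
F = kr 934.98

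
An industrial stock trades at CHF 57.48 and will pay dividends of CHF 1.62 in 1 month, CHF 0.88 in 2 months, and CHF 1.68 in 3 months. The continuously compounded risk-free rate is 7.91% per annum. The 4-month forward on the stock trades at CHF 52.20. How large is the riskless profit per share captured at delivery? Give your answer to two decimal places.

PV(dividends) I = 1.62·e^(−0.0791·1/12) + 0.88·e^(−0.0791·2/12) + 1.68·e^(−0.0791·3/12) = 4.1249
Fair forward F* = (S − I)·e^(rT) = (57.48 − 4.1249)·e^0.026367 = 53.3551 × 1.026718 = 54.7806
Market CHF 52.20 < fair 54.7806: forward underpriced → reverse cash-and-carry (short the stock, invest proceeds at r, pay the dividends, go long the forward).
Profit at T = |F_mkt − F*| = |52.20 − 54.7806| = CHF 2.58 per share

CHF 2.58 per share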